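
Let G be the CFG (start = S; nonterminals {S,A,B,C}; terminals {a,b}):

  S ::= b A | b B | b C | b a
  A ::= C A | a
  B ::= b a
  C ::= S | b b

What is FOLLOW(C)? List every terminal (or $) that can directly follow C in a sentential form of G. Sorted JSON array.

FIRST iteration:
[1]
  A via A→a: +{a}
  B via B→b a: +{b}
  C via C→b b: +{b}
  S via S→b A: +{b}
  FIRST[S]={b}  FIRST[A]={a}  FIRST[B]={b}  FIRST[C]={b}
[2]
  A via A→C A: +{b}
  FIRST[S]={b}  FIRST[A]={a,b}  FIRST[B]={b}  FIRST[C]={b}
[3] — fixpoint
  FIRST[S]={b}  FIRST[A]={a,b}  FIRST[B]={b}  FIRST[C]={b}

FOLLOW iteration:
initialize: $ ∈ FOLLOW(S)
pass 1:
  A→C A: FOLLOW(C) ⊇ FIRST(A) = {a,b}; new: +{a,b}
  C→S: FOLLOW(S) ⊇ FOLLOW(C) ⊇ {a,b}; new: +{a,b}
  S→b A: FOLLOW(A) ⊇ FOLLOW(S) ⊇ {$,a,b}; new: +{$,a,b}
  S→b B: FOLLOW(B) ⊇ FOLLOW(S) ⊇ {$,a,b}; new: +{$,a,b}
  S→b C: FOLLOW(C) ⊇ FOLLOW(S) ⊇ {$,a,b}; new: +{$}
  S: {$,a,b}  A: {$,a,b}  B: {$,a,b}  C: {$,a,b}
pass 2: (no change)
  S: {$,a,b}  A: {$,a,b}  B: {$,a,b}  C: {$,a,b}

FOLLOW(C) = ["$", "a", "b"]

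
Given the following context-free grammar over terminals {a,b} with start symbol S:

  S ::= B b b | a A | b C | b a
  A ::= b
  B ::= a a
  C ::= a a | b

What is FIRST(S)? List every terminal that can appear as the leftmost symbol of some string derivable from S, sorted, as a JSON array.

FIRST iteration:
round 1:
  A via A→b: +{b}
  B via B→a a: +{a}
  C via C→a a: +{a}
  C via C→b: +{b}
  S via S→B b b: +{a}
  S via S→b C: +{b}
  FIRST[S]={a,b}  FIRST[A]={b}  FIRST[B]={a}  FIRST[C]={a,b}
round 2: (no change)
  FIRST[S]={a,b}  FIRST[A]={b}  FIRST[B]={a}  FIRST[C]={a,b}

FIRST(S) = ["a", "b"]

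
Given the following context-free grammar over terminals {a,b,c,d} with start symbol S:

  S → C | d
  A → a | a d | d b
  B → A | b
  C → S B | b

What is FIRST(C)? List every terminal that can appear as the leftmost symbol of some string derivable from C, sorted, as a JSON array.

FIRST sets, iterate to fixpoint:
pass 1:
  A via A→a: +{a}
  A via A→d b: +{d}
  B via B→A: +{a,d}
  B via B→b: +{b}
  C via C→b: +{b}
  S via S→C: +{b}
  S via S→d: +{d}
  FIRST[S]={b,d}  FIRST[A]={a,d}  FIRST[B]={a,b,d}  FIRST[C]={b}
pass 2:
  C via C→S B: +{d}
  FIRST[S]={b,d}  FIRST[A]={a,d}  FIRST[B]={a,b,d}  FIRST[C]={b,d}
pass 3: done
  FIRST[S]={b,d}  FIRST[A]={a,d}  FIRST[B]={a,b,d}  FIRST[C]={b,d}

FIRST(C) = ["b", "d"]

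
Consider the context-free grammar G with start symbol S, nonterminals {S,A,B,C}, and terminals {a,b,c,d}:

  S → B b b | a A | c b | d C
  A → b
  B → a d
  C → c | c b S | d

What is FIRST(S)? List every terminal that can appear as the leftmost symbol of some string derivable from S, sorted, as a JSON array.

FIRST sets, iterate to fixpoint:
round 1:
  A via A→b: +{b}
  B via B→a d: +{a}
  C via C→c: +{c}
  C via C→d: +{d}
  S via S→B b b: +{a}
  S via S→c b: +{c}
  S via S→d C: +{d}
  FIRST(S)={a,c,d}  FIRST(A)={b}  FIRST(B)={a}  FIRST(C)={c,d}
round 2: done
  FIRST(S)={a,c,d}  FIRST(A)={b}  FIRST(B)={a}  FIRST(C)={c,d}

FIRST(S) = ["a", "c", "d"]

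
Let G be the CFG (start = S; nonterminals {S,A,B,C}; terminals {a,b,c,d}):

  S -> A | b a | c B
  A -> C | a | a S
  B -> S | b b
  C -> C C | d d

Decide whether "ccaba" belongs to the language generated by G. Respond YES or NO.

CNF form of G:
  S -> C C | T0 S | T1 T1 | T2 T0 | T3 B | a
  A -> C C | T0 S | T1 T1 | a
  B -> C C | T0 S | T1 T1 | T2 T0 | T2 T2 | T3 B | a
  C -> C C | T1 T1
  T0 -> a
  T1 -> d
  T2 -> b
  T3 -> c

CYK fill:
  cell(0,0) c: {T3}  orig:{}
  cell(1,1) c: {T3}  orig:{}
  cell(2,2) a: {A,B,S,T0}  orig:{A,B,S}
  cell(3,3) b: {T2}  orig:{}
  cell(4,4) a: {A,B,S,T0}  orig:{A,B,S}
  cell(0,1) cc: ∅
  cell(1,2) ca: {B,S}
  cell(2,3) ab: ∅
  cell(3,4) ba: {B,S}
  cell(0,2) cca: {B,S}
  cell(1,3) cab: ∅
  cell(2,4) aba: {A,B,S}
  cell(0,3) ccab: ∅
  cell(1,4) caba: {B,S}
  cell(0,4) ccaba: {B,S}

S ∈ T[0,4] ⇒ YES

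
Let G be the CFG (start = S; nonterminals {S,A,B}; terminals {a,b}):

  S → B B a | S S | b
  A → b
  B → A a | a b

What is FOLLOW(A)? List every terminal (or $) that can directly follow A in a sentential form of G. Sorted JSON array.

Compute FIRST by fixpoint:
iter 1:
  A via A→b: +{b}
  B via B→A a: +{b}
  B via B→a b: +{a}
  S via S→B B a: +{a,b}
  FIRST[S]={a,b}  FIRST[A]={b}  FIRST[B]={a,b}
iter 2: — fixpoint
  FIRST[S]={a,b}  FIRST[A]={b}  FIRST[B]={a,b}

Compute FOLLOW by fixpoint:
seed FOLLOW(S) with $
pass 1:
  B→A a: FOLLOW(A) ⊇ FIRST(a) = {a}; new: +{a}
  S→B B a: FOLLOW(B) ⊇ FIRST(B) = {a,b}; new: +{a,b}
  S→S S: FOLLOW(S) ⊇ FIRST(S) = {a,b}; new: +{a,b}
  FOLLOW(S)={$,a,b}  FOLLOW(A)={a}  FOLLOW(B)={a,b}
pass 2: (stable)
  FOLLOW(S)={$,a,b}  FOLLOW(A)={a}  FOLLOW(B)={a,b}

FOLLOW(A) = ["a"]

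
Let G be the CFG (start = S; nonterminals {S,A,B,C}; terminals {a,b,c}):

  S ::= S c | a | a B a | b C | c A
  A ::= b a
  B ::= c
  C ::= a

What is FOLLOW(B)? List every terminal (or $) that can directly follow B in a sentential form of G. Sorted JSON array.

FIRST sets, iterate to fixpoint:
round 1:
  A via A→b a: +{b}
  B via B→c: +{c}
  C via C→a: +{a}
  S via S→a: +{a}
  S via S→b C: +{b}
  S via S→c A: +{c}
  FIRST[S]={a,b,c}  FIRST[A]={b}  FIRST[B]={c}  FIRST[C]={a}
round 2: — fixpoint
  FIRST[S]={a,b,c}  FIRST[A]={b}  FIRST[B]={c}  FIRST[C]={a}

FOLLOW sets:
seed FOLLOW(S) with $
round 1:
  S→S c: FOLLOW(S) ⊇ FIRST(c) = {c}; new: +{c}
  S→a B a: FOLLOW(B) ⊇ FIRST(a) = {a}; new: +{a}
  S→b C: FOLLOW(C) ⊇ FOLLOW(S) ⊇ {$,c}; new: +{$,c}
  S→c A: FOLLOW(A) ⊇ FOLLOW(S) ⊇ {$,c}; new: +{$,c}
  S: {$,c}  A: {$,c}  B: {a}  C: {$,c}
round 2: done
  S: {$,c}  A: {$,c}  B: {a}  C: {$,c}

FOLLOW(B) = ["a"]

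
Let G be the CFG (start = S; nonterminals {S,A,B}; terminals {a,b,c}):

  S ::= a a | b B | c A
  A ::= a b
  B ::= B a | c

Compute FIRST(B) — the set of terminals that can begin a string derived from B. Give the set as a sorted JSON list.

FIRST sets, iterate to fixpoint:
[1]
  A via A→a b: +{a}
  B via B→c: +{c}
  S via S→a a: +{a}
  S via S→b B: +{b}
  S via S→c A: +{c}
  FIRST(S)={a,b,c}  FIRST(A)={a}  FIRST(B)={c}
[2] (no change)
  FIRST(S)={a,b,c}  FIRST(A)={a}  FIRST(B)={c}

FIRST(B) = ["c"]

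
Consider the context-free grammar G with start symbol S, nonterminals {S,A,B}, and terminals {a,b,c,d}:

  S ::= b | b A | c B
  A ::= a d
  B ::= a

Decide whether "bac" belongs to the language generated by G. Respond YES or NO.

Convert to CNF:
  S -> T2 A | T3 B | b
  A -> T0 T1
  B -> a
  T0 -> a
  T1 -> d
  T2 -> b
  T3 -> c

CYK table (by increasing span):
  cell(0,0) b: {S,T2}  orig:{S}
  cell(1,1) a: {B,T0}  orig:{B}
  cell(2,2) c: {T3}  orig:{}
  cell(0,1) ba: ∅
  cell(1,2) ac: ∅
  cell(0,2) bac: ∅

S ∉ T[0,2] ⇒ NO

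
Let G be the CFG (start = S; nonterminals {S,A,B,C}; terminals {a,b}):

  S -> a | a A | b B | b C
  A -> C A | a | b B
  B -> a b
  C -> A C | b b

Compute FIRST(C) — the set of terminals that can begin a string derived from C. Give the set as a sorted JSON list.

FIRST iteration:
iter 1:
  A via A→a: +{a}
  A via A→b B: +{b}
  B via B→a b: +{a}
  C via C→A C: +{a,b}
  S via S→a: +{a}
  S via S→b B: +{b}
  FIRST[S]={a,b}  FIRST[A]={a,b}  FIRST[B]={a}  FIRST[C]={a,b}
iter 2: — fixpoint
  FIRST[S]={a,b}  FIRST[A]={a,b}  FIRST[B]={a}  FIRST[C]={a,b}

FIRST(C) = ["a", "b"]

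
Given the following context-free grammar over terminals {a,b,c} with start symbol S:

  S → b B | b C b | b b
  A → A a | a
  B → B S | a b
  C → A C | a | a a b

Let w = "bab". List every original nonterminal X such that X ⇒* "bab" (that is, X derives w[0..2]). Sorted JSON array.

CNF form of G:
  S -> T1 B | T1 T1 | T1 X3
  A -> A T0 | a
  B -> B S | T0 T1
  C -> A C | T0 X2 | a
  T0 -> a
  T1 -> b
  X2 -> T0 T1
  X3 -> C T1

CYK fill — only the sub-triangle for w[0..2]:
  T[0,0] 'b' = {T1}  orig:{}
  T[1,1] 'a' = {A,C,T0}  orig:{A,C}
  T[2,2] 'b' = {T1}  orig:{}
  T[0,1] 'ba' = ∅
  T[1,2] 'ab' = {B,X2,X3}  orig:{B}
  T[0,2] 'bab' = {S}

Original NTs in T[0,2] deriving "bab": ["S"]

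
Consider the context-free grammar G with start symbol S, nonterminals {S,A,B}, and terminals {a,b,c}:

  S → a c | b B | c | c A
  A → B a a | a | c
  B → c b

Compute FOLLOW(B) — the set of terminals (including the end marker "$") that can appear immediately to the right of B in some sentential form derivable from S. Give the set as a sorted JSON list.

FIRST iteration:
[1]
  A via A→a: +{a}
  A via A→c: +{c}
  B via B→c b: +{c}
  S via S→a c: +{a}
  S via S→b B: +{b}
  S via S→c: +{c}
  S: {a,b,c}  A: {a,c}  B: {c}
[2] — fixpoint
  S: {a,b,c}  A: {a,c}  B: {c}

FOLLOW iteration:
seed FOLLOW(S) with $
pass 1:
  A→B a a: FOLLOW(B) ⊇ FIRST(a) = {a}; new: +{a}
  S→b B: FOLLOW(B) ⊇ FOLLOW(S) ⊇ {$}; new: +{$}
  S→c A: FOLLOW(A) ⊇ FOLLOW(S) ⊇ {$}; new: +{$}
  FOLLOW(S)={$}  FOLLOW(A)={$}  FOLLOW(B)={$,a}
pass 2: — fixpoint
  FOLLOW(S)={$}  FOLLOW(A)={$}  FOLLOW(B)={$,a}

FOLLOW(B) = ["$", "a"]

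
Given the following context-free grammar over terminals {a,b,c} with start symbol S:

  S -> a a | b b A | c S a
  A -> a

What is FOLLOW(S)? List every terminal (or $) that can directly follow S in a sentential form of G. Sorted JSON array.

Compute FIRST by fixpoint:
[1]
  A via A→a: +{a}
  S via S→a a: +{a}
  S via S→b b A: +{b}
  S via S→c S a: +{c}
  S: {a,b,c}  A: {a}
[2] done
  S: {a,b,c}  A: {a}

FOLLOW iteration:
seed FOLLOW(S) with $
[1]
  S→b b A: FOLLOW(A) ⊇ FOLLOW(S) ⊇ {$}; new: +{$}
  S→c S a: FOLLOW(S) ⊇ FIRST(a) = {a}; new: +{a}
  FOLLOW(S)={$,a}  FOLLOW(A)={$}
[2]
  S→b b A: FOLLOW(A) ⊇ FOLLOW(S) ⊇ {$,a}; new: +{a}
  FOLLOW(S)={$,a}  FOLLOW(A)={$,a}
[3] — fixpoint
  FOLLOW(S)={$,a}  FOLLOW(A)={$,a}

FOLLOW(S) = ["$", "a"]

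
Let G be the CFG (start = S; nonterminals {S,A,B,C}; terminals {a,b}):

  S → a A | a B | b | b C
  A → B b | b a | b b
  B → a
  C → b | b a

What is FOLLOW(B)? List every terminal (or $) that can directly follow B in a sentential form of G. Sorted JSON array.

FIRST iteration:
round 1:
  A via A→b a: +{b}
  B via B→a: +{a}
  C via C→b: +{b}
  S via S→a A: +{a}
  S via S→b: +{b}
  S: {a,b}  A: {b}  B: {a}  C: {b}
round 2:
  A via A→B b: +{a}
  S: {a,b}  A: {a,b}  B: {a}  C: {b}
round 3: (no change)
  S: {a,b}  A: {a,b}  B: {a}  C: {b}

FOLLOW iteration:
FOLLOW(S) := {$}
iter 1:
  A→B b: FOLLOW(B) ⊇ FIRST(b) = {b}; new: +{b}
  S→a A: FOLLOW(A) ⊇ FOLLOW(S) ⊇ {$}; new: +{$}
  S→a B: FOLLOW(B) ⊇ FOLLOW(S) ⊇ {$}; new: +{$}
  S→b C: FOLLOW(C) ⊇ FOLLOW(S) ⊇ {$}; new: +{$}
  FOLLOW(S)={$}  FOLLOW(A)={$}  FOLLOW(B)={$,b}  FOLLOW(C)={$}
iter 2: (stable)
  FOLLOW(S)={$}  FOLLOW(A)={$}  FOLLOW(B)={$,b}  FOLLOW(C)={$}

FOLLOW(B) = ["$", "b"]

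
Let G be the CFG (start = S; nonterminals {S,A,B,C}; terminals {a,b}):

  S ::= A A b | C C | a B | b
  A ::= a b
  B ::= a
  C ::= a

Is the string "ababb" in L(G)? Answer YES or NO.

CNF form of G:
  S -> A X2 | C C | T0 B | b
  A -> T0 T1
  B -> a
  C -> a
  T0 -> a
  T1 -> b
  X2 -> A T1

Fill CYK table bottom-up:
  T[0,0] 'a' = {B,C,T0}  orig:{B,C}
  T[1,1] 'b' = {S,T1}  orig:{S}
  T[2,2] 'a' = {B,C,T0}  orig:{B,C}
  T[3,3] 'b' = {S,T1}  orig:{S}
  T[4,4] 'b' = {S,T1}  orig:{S}
  T[0,1] 'ab' = {A}
  T[1,2] 'ba' = ∅
  T[2,3] 'ab' = {A}
  T[3,4] 'bb' = ∅
  T[0,2] 'aba' = ∅
  T[1,3] 'bab' = ∅
  T[2,4] 'abb' = {X2}  orig:{}
  T[0,3] 'abab' = ∅
  T[1,4] 'babb' = ∅
  T[0,4] 'ababb' = {S}

S ∈ T[0,4] ⇒ YES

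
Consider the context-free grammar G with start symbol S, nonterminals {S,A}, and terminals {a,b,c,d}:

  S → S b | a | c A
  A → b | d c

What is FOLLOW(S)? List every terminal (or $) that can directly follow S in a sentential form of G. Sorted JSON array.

FIRST sets, iterate to fixpoint:
iter 1:
  A via A→b: +{b}
  A via A→d c: +{d}
  S via S→a: +{a}
  S via S→c A: +{c}
  S: {a,c}  A: {b,d}
iter 2: done
  S: {a,c}  A: {b,d}

Compute FOLLOW by fixpoint:
FOLLOW(S) := {$}
iter 1:
  S→S b: FOLLOW(S) ⊇ FIRST(b) = {b}; new: +{b}
  S→c A: FOLLOW(A) ⊇ FOLLOW(S) ⊇ {$,b}; new: +{$,b}
  FOLLOW[S]={$,b}  FOLLOW[A]={$,b}
iter 2: (stable)
  FOLLOW[S]={$,b}  FOLLOW[A]={$,b}

FOLLOW(S) = ["$", "b"]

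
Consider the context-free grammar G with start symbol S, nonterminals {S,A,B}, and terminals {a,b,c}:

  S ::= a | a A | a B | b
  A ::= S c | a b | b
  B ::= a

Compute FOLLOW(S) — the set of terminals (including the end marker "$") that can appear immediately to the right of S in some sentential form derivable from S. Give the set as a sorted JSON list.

FIRST iteration:
iter 1:
  A via A→a b: +{a}
  A via A→b: +{b}
  B via B→a: +{a}
  S via S→a: +{a}
  S via S→b: +{b}
  FIRST[S]={a,b}  FIRST[A]={a,b}  FIRST[B]={a}
iter 2: (stable)
  FIRST[S]={a,b}  FIRST[A]={a,b}  FIRST[B]={a}

FOLLOW sets:
initialize: $ ∈ FOLLOW(S)
iter 1:
  A→S c: FOLLOW(S) ⊇ FIRST(c) = {c}; new: +{c}
  S→a A: FOLLOW(A) ⊇ FOLLOW(S) ⊇ {$,c}; new: +{$,c}
  S→a B: FOLLOW(B) ⊇ FOLLOW(S) ⊇ {$,c}; new: +{$,c}
  S: {$,c}  A: {$,c}  B: {$,c}
iter 2: — fixpoint
  S: {$,c}  A: {$,c}  B: {$,c}

FOLLOW(S) = ["$", "c"]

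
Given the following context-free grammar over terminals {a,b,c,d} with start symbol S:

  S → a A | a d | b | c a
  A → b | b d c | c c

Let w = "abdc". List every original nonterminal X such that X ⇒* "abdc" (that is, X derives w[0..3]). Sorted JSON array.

Convert to CNF:
  S -> T2 T3 | T3 A | T3 T1 | b
  A -> T0 X4 | T2 T2 | b
  T0 -> b
  T1 -> d
  T2 -> c
  T3 -> a
  X4 -> T1 T2

Fill CYK table bottom-up, restricted to cells inside w[0..3]:
  [0..0]={T3}  "a"  orig:{}
  [1..1]={A,S,T0}  "b"  orig:{A,S}
  [2..2]={T1}  "d"  orig:{}
  [3..3]={T2}  "c"  orig:{}
  [0..1]={S}  "ab"
  [1..2]=∅  "bd"
  [2..3]={X4}  "dc"  orig:{}
  [0..2]=∅  "abd"
  [1..3]={A}  "bdc"
  [0..3]={S}  "abdc"

Original NTs in T[0,3] deriving "abdc": ["S"]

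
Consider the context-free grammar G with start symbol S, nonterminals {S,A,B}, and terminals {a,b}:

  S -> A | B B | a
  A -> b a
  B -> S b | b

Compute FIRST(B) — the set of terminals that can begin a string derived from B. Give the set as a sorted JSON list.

Compute FIRST by fixpoint:
iter 1:
  A via A→b a: +{b}
  B via B→b: +{b}
  S via S→A: +{b}
  S via S→a: +{a}
  S: {a,b}  A: {b}  B: {b}
iter 2:
  B via B→S b: +{a}
  S: {a,b}  A: {b}  B: {a,b}
iter 3: — fixpoint
  S: {a,b}  A: {b}  B: {a,b}

FIRST(B) = ["a", "b"]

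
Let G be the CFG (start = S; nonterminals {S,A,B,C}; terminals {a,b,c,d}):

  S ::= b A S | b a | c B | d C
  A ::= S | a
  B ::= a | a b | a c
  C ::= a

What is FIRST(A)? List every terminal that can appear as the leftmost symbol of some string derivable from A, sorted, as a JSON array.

FIRST iteration:
round 1:
  A via A→a: +{a}
  B via B→a: +{a}
  C via C→a: +{a}
  S via S→b A S: +{b}
  S via S→c B: +{c}
  S via S→d C: +{d}
  S: {b,c,d}  A: {a}  B: {a}  C: {a}
round 2:
  A via A→S: +{b,c,d}
  S: {b,c,d}  A: {a,b,c,d}  B: {a}  C: {a}
round 3: done
  S: {b,c,d}  A: {a,b,c,d}  B: {a}  C: {a}

FIRST(A) = ["a", "b", "c", "d"]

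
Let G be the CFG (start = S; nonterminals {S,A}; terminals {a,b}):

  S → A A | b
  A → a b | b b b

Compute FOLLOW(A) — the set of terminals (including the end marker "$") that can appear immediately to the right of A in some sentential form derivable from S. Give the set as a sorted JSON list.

Compute FIRST by fixpoint:
round 1:
  A via A→a b: +{a}
  A via A→b b b: +{b}
  S via S→A A: +{a,b}
  S: {a,b}  A: {a,b}
round 2: (stable)
  S: {a,b}  A: {a,b}

Compute FOLLOW by fixpoint:
FOLLOW(S) := {$}
iter 1:
  S→A A: FOLLOW(A) ⊇ FIRST(A) = {a,b}; new: +{a,b}
  S→A A: FOLLOW(A) ⊇ FOLLOW(S) ⊇ {$}; new: +{$}
  S: {$}  A: {$,a,b}
iter 2: (stable)
  S: {$}  A: {$,a,b}

FOLLOW(A) = ["$", "a", "b"]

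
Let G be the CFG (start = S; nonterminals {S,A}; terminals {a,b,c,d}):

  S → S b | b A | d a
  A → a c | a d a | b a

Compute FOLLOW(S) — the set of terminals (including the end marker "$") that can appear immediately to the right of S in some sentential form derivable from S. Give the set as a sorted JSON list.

FIRST iteration:
pass 1:
  A via A→a c: +{a}
  A via A→b a: +{b}
  S via S→b A: +{b}
  S via S→d a: +{d}
  FIRST(S)={b,d}  FIRST(A)={a,b}
pass 2: — fixpoint
  FIRST(S)={b,d}  FIRST(A)={a,b}

FOLLOW sets:
initialize: $ ∈ FOLLOW(S)
[1]
  S→S b: FOLLOW(S) ⊇ FIRST(b) = {b}; new: +{b}
  S→b A: FOLLOW(A) ⊇ FOLLOW(S) ⊇ {$,b}; new: +{$,b}
  FOLLOW[S]={$,b}  FOLLOW[A]={$,b}
[2] (no change)
  FOLLOW[S]={$,b}  FOLLOW[A]={$,b}

FOLLOW(S) = ["$", "b"]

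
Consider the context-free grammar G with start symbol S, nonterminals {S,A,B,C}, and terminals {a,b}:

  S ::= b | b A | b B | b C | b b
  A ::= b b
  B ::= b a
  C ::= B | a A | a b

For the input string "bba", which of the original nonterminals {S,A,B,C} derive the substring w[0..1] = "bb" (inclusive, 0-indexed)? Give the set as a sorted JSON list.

Convert to CNF:
  S -> T0 A | T0 B | T0 C | T0 T0 | b
  A -> T0 T0
  B -> T0 T1
  C -> T0 T1 | T1 A | T1 T0
  T0 -> b
  T1 -> a

CYK table (by increasing span) (cells [i..j] with 0 ≤ i ≤ j ≤ 1 only):
  [0..0]={S,T0}  "b"  orig:{S}
  [1..1]={S,T0}  "b"  orig:{S}
  [0..1]={A,S}  "bb"

Original NTs in T[0,1] deriving "bb": ["A", "S"]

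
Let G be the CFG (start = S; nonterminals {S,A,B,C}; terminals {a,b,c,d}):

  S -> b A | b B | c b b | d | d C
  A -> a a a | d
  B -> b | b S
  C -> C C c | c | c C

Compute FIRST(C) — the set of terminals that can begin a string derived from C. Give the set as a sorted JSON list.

FIRST sets, iterate to fixpoint:
[1]
  A via A→a a a: +{a}
  A via A→d: +{d}
  B via B→b: +{b}
  C via C→c: +{c}
  S via S→b A: +{b}
  S via S→c b b: +{c}
  S via S→d: +{d}
  FIRST[S]={b,c,d}  FIRST[A]={a,d}  FIRST[B]={b}  FIRST[C]={c}
[2] (stable)
  FIRST[S]={b,c,d}  FIRST[A]={a,d}  FIRST[B]={b}  FIRST[C]={c}

FIRST(C) = ["c"]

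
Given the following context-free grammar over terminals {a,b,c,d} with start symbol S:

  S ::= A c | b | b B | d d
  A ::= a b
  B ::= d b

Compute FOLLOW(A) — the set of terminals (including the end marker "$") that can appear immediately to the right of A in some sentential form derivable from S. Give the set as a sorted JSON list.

FIRST sets, iterate to fixpoint:
[1]
  A via A→a b: +{a}
  B via B→d b: +{d}
  S via S→A c: +{a}
  S via S→b: +{b}
  S via S→d d: +{d}
  S: {a,b,d}  A: {a}  B: {d}
[2] — fixpoint
  S: {a,b,d}  A: {a}  B: {d}

FOLLOW sets:
initialize: $ ∈ FOLLOW(S)
iter 1:
  S→A c: FOLLOW(A) ⊇ FIRST(c) = {c}; new: +{c}
  S→b B: FOLLOW(B) ⊇ FOLLOW(S) ⊇ {$}; new: +{$}
  S: {$}  A: {c}  B: {$}
iter 2: — fixpoint
  S: {$}  A: {c}  B: {$}

FOLLOW(A) = ["c"]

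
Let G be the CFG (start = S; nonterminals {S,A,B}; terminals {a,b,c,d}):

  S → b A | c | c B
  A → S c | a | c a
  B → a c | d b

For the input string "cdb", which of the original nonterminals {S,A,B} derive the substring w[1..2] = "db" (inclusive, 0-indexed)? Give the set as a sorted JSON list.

Convert to CNF:
  S -> T0 B | T3 A | c
  A -> S T0 | T0 T1 | a
  B -> T1 T0 | T2 T3
  T0 -> c
  T1 -> a
  T2 -> d
  T3 -> b

Fill CYK table bottom-up — only the sub-triangle for w[1..2]:
  cell(1,1) d: {T2}  orig:{}
  cell(2,2) b: {T3}  orig:{}
  cell(1,2) db: {B}

Original NTs in T[1,2] deriving "db": ["B"]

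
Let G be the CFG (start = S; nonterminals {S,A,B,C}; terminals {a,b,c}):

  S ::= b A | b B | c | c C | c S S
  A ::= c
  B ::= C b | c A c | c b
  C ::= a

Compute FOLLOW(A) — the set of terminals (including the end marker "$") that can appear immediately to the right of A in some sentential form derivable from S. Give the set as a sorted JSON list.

FIRST sets, iterate to fixpoint:
[1]
  A via A→c: +{c}
  B via B→c A c: +{c}
  C via C→a: +{a}
  S via S→b A: +{b}
  S via S→c: +{c}
  FIRST[S]={b,c}  FIRST[A]={c}  FIRST[B]={c}  FIRST[C]={a}
[2]
  B via B→C b: +{a}
  FIRST[S]={b,c}  FIRST[A]={c}  FIRST[B]={a,c}  FIRST[C]={a}
[3] (no change)
  FIRST[S]={b,c}  FIRST[A]={c}  FIRST[B]={a,c}  FIRST[C]={a}

FOLLOW iteration:
initialize: $ ∈ FOLLOW(S)
[1]
  B→C b: FOLLOW(C) ⊇ FIRST(b) = {b}; new: +{b}
  B→c A c: FOLLOW(A) ⊇ FIRST(c) = {c}; new: +{c}
  S→b A: FOLLOW(A) ⊇ FOLLOW(S) ⊇ {$}; new: +{$}
  S→b B: FOLLOW(B) ⊇ FOLLOW(S) ⊇ {$}; new: +{$}
  S→c C: FOLLOW(C) ⊇ FOLLOW(S) ⊇ {$}; new: +{$}
  S→c S S: FOLLOW(S) ⊇ FIRST(S) = {b,c}; new: +{b,c}
  FOLLOW(S)={$,b,c}  FOLLOW(A)={$,c}  FOLLOW(B)={$}  FOLLOW(C)={$,b}
[2]
  S→b A: FOLLOW(A) ⊇ FOLLOW(S) ⊇ {$,b,c}; new: +{b}
  S→b B: FOLLOW(B) ⊇ FOLLOW(S) ⊇ {$,b,c}; new: +{b,c}
  S→c C: FOLLOW(C) ⊇ FOLLOW(S) ⊇ {$,b,c}; new: +{c}
  FOLLOW(S)={$,b,c}  FOLLOW(A)={$,b,c}  FOLLOW(B)={$,b,c}  FOLLOW(C)={$,b,c}
[3] — fixpoint
  FOLLOW(S)={$,b,c}  FOLLOW(A)={$,b,c}  FOLLOW(B)={$,b,c}  FOLLOW(C)={$,b,c}

FOLLOW(A) = ["$", "b", "c"]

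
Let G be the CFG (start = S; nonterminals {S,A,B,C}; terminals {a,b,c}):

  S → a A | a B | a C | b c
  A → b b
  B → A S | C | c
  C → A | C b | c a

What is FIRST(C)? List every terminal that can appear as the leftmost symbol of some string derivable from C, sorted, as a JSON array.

FIRST sets, iterate to fixpoint:
[1]
  A via A→b b: +{b}
  B via B→A S: +{b}
  B via B→c: +{c}
  C via C→A: +{b}
  C via C→c a: +{c}
  S via S→a A: +{a}
  S via S→b c: +{b}
  S: {a,b}  A: {b}  B: {b,c}  C: {b,c}
[2] done
  S: {a,b}  A: {b}  B: {b,c}  C: {b,c}

FIRST(C) = ["b", "c"]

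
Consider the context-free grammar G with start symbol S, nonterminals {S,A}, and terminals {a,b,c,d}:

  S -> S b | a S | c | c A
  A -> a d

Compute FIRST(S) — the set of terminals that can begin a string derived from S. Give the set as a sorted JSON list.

FIRST sets, iterate to fixpoint:
iter 1:
  A via A→a d: +{a}
  S via S→a S: +{a}
  S via S→c: +{c}
  FIRST(S)={a,c}  FIRST(A)={a}
iter 2: — fixpoint
  FIRST(S)={a,c}  FIRST(A)={a}

FIRST(S) = ["a", "c"]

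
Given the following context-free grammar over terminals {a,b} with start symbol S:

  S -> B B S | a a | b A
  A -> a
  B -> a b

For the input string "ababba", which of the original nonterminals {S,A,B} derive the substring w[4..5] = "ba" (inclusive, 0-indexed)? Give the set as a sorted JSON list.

CNF form of G:
  S -> B X2 | T0 T0 | T1 A
  A -> a
  B -> T0 T1
  T0 -> a
  T1 -> b
  X2 -> B S

CYK fill — only the sub-triangle for w[4..5]:
  T[4,4] 'b' = {T1}  orig:{}
  T[5,5] 'a' = {A,T0}  orig:{A}
  T[4,5] 'ba' = {S}

Original NTs in T[4,5] deriving "ba": ["S"]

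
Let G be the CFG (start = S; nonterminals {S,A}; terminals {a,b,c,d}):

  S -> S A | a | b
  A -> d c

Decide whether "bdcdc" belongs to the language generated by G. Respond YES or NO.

CNF form of G:
  S -> S A | a | b
  A -> T0 T1
  T0 -> d
  T1 -> c

Fill CYK table bottom-up:
  T[0,0] 'b' = {S}
  T[1,1] 'd' = {T0}  orig:{}
  T[2,2] 'c' = {T1}  orig:{}
  T[3,3] 'd' = {T0}  orig:{}
  T[4,4] 'c' = {T1}  orig:{}
  T[0,1] 'bd' = ∅
  T[1,2] 'dc' = {A}
  T[2,3] 'cd' = ∅
  T[3,4] 'dc' = {A}
  T[0,2] 'bdc' = {S}
  T[1,3] 'dcd' = ∅
  T[2,4] 'cdc' = ∅
  T[0,3] 'bdcd' = ∅
  T[1,4] 'dcdc' = ∅
  T[0,4] 'bdcdc' = {S}

S ∈ T[0,4] ⇒ YES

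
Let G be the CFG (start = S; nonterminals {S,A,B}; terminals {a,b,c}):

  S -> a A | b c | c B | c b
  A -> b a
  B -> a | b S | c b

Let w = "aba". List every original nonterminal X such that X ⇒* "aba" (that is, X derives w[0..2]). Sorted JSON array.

Convert to CNF:
  S -> T0 T2 | T1 A | T2 B | T2 T0
  A -> T0 T1
  B -> T0 S | T2 T0 | a
  T0 -> b
  T1 -> a
  T2 -> c

CYK table (by increasing span) (cells [i..j] with 0 ≤ i ≤ j ≤ 2 only):
  cell(0,0) a: {B,T1}  orig:{B}
  cell(1,1) b: {T0}  orig:{}
  cell(2,2) a: {B,T1}  orig:{B}
  cell(0,1) ab: ∅
  cell(1,2) ba: {A}
  cell(0,2) aba: {S}

Original NTs in T[0,2] deriving "aba": ["S"]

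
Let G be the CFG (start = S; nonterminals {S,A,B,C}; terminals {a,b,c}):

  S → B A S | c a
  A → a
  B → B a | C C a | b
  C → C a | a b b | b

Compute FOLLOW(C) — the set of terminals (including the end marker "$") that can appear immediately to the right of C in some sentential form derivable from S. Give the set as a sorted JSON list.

FIRST iteration:
round 1:
  A via A→a: +{a}
  B via B→b: +{b}
  C via C→a b b: +{a}
  C via C→b: +{b}
  S via S→B A S: +{b}
  S via S→c a: +{c}
  FIRST(S)={b,c}  FIRST(A)={a}  FIRST(B)={b}  FIRST(C)={a,b}
round 2:
  B via B→C C a: +{a}
  S via S→B A S: +{a}
  FIRST(S)={a,b,c}  FIRST(A)={a}  FIRST(B)={a,b}  FIRST(C)={a,b}
round 3: (no change)
  FIRST(S)={a,b,c}  FIRST(A)={a}  FIRST(B)={a,b}  FIRST(C)={a,b}

FOLLOW sets:
seed FOLLOW(S) with $
pass 1:
  B→B a: FOLLOW(B) ⊇ FIRST(a) = {a}; new: +{a}
  B→C C a: FOLLOW(C) ⊇ FIRST(C) = {a,b}; new: +{a,b}
  S→B A S: FOLLOW(A) ⊇ FIRST(S) = {a,b,c}; new: +{a,b,c}
  S: {$}  A: {a,b,c}  B: {a}  C: {a,b}
pass 2: (no change)
  S: {$}  A: {a,b,c}  B: {a}  C: {a,b}

FOLLOW(C) = ["a", "b"]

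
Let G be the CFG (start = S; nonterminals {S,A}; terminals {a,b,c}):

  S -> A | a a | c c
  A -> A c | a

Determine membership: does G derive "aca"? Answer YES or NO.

Convert to CNF:
  S -> A T0 | T0 T0 | T1 T1 | a
  A -> A T0 | a
  T0 -> c
  T1 -> a

CYK fill:
  T[0,0] 'a' = {A,S,T1}  orig:{A,S}
  T[1,1] 'c' = {T0}  orig:{}
  T[2,2] 'a' = {A,S,T1}  orig:{A,S}
  T[0,1] 'ac' = {A,S}
  T[1,2] 'ca' = ∅
  T[0,2] 'aca' = ∅

S ∉ T[0,2] ⇒ NO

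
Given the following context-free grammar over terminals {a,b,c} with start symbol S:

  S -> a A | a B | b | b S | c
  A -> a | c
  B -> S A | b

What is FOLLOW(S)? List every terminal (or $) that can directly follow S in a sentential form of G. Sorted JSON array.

FIRST iteration:
[1]
  A via A→a: +{a}
  A via A→c: +{c}
  B via B→b: +{b}
  S via S→a A: +{a}
  S via S→b: +{b}
  S via S→c: +{c}
  FIRST(S)={a,b,c}  FIRST(A)={a,c}  FIRST(B)={b}
[2]
  B via B→S A: +{a,c}
  FIRST(S)={a,b,c}  FIRST(A)={a,c}  FIRST(B)={a,b,c}
[3] (stable)
  FIRST(S)={a,b,c}  FIRST(A)={a,c}  FIRST(B)={a,b,c}

Compute FOLLOW by fixpoint:
seed FOLLOW(S) with $
iter 1:
  B→S A: FOLLOW(S) ⊇ FIRST(A) = {a,c}; new: +{a,c}
  S→a A: FOLLOW(A) ⊇ FOLLOW(S) ⊇ {$,a,c}; new: +{$,a,c}
  S→a B: FOLLOW(B) ⊇ FOLLOW(S) ⊇ {$,a,c}; new: +{$,a,c}
  FOLLOW(S)={$,a,c}  FOLLOW(A)={$,a,c}  FOLLOW(B)={$,a,c}
iter 2: done
  FOLLOW(S)={$,a,c}  FOLLOW(A)={$,a,c}  FOLLOW(B)={$,a,c}

FOLLOW(S) = ["$", "a", "c"]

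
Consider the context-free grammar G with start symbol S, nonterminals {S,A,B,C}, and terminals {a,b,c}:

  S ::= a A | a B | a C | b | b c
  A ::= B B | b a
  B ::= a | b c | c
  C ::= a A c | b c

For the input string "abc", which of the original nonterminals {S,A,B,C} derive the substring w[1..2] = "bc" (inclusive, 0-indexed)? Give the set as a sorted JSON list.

CNF form of G:
  S -> T0 T2 | T1 A | T1 B | T1 C | b
  A -> B B | T0 T1
  B -> T0 T2 | a | c
  C -> T0 T2 | T1 X3
  T0 -> b
  T1 -> a
  T2 -> c
  X3 -> A T2

Fill CYK table bottom-up — only the sub-triangle for w[1..2]:
  [1..1]={S,T0}  "b"  orig:{S}
  [2..2]={B,T2}  "c"  orig:{B}
  [1..2]={B,C,S}  "bc"

Original NTs in T[1,2] deriving "bc": ["B", "C", "S"]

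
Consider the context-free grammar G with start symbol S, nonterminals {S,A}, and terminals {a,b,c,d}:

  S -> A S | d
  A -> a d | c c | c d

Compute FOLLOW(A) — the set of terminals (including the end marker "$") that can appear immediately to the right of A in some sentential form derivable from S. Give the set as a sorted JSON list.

FIRST iteration:
iter 1:
  A via A→a d: +{a}
  A via A→c c: +{c}
  S via S→A S: +{a,c}
  S via S→d: +{d}
  S: {a,c,d}  A: {a,c}
iter 2: (stable)
  S: {a,c,d}  A: {a,c}

FOLLOW iteration:
initialize: $ ∈ FOLLOW(S)
[1]
  S→A S: FOLLOW(A) ⊇ FIRST(S) = {a,c,d}; new: +{a,c,d}
  FOLLOW(S)={$}  FOLLOW(A)={a,c,d}
[2] done
  FOLLOW(S)={$}  FOLLOW(A)={a,c,d}

FOLLOW(A) = ["a", "c", "d"]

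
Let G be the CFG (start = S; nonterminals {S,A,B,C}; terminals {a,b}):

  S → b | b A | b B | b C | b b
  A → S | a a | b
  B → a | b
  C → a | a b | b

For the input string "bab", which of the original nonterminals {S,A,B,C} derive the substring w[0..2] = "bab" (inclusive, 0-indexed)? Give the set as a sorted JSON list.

CNF form of G:
  S -> T1 A | T1 B | T1 C | T1 T1 | b
  A -> T0 T0 | T1 A | T1 B | T1 C | T1 T1 | b
  B -> a | b
  C -> T0 T1 | a | b
  T0 -> a
  T1 -> b

CYK table (by increasing span), restricted to cells inside w[0..2]:
  [0..0]={A,B,C,S,T1}  "b"  orig:{A,B,C,S}
  [1..1]={B,C,T0}  "a"  orig:{B,C}
  [2..2]={A,B,C,S,T1}  "b"  orig:{A,B,C,S}
  [0..1]={A,S}  "ba"
  [1..2]={C}  "ab"
  [0..2]={A,S}  "bab"

Original NTs in T[0,2] deriving "bab": ["A", "S"]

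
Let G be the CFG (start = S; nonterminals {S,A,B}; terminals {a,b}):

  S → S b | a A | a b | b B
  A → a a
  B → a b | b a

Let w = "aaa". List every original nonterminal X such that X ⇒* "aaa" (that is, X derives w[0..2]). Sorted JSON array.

Convert to CNF:
  S -> S T1 | T0 A | T0 T1 | T1 B
  A -> T0 T0
  B -> T0 T1 | T1 T0
  T0 -> a
  T1 -> b

Fill CYK table bottom-up — only the sub-triangle for w[0..2]:
  T[0,0] 'a' = {T0}  orig:{}
  T[1,1] 'a' = {T0}  orig:{}
  T[2,2] 'a' = {T0}  orig:{}
  T[0,1] 'aa' = {A}
  T[1,2] 'aa' = {A}
  T[0,2] 'aaa' = {S}

Original NTs in T[0,2] deriving "aaa": ["S"]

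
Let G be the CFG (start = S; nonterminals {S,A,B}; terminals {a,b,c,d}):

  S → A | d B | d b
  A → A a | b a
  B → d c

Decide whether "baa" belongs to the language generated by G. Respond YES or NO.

Convert to CNF:
  S -> A T0 | T1 T0 | T2 B | T2 T1
  A -> A T0 | T1 T0
  B -> T2 T3
  T0 -> a
  T1 -> b
  T2 -> d
  T3 -> c

CYK fill:
  T[0,0] 'b' = {T1}  orig:{}
  T[1,1] 'a' = {T0}  orig:{}
  T[2,2] 'a' = {T0}  orig:{}
  T[0,1] 'ba' = {A,S}
  T[1,2] 'aa' = ∅
  T[0,2] 'baa' = {A,S}

S ∈ T[0,2] ⇒ YES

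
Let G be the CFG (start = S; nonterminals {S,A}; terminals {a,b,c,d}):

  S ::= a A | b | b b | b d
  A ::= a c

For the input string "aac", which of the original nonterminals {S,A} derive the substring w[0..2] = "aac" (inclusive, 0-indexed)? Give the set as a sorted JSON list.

Convert to CNF:
  S -> T0 A | T2 T2 | T2 T3 | b
  A -> T0 T1
  T0 -> a
  T1 -> c
  T2 -> b
  T3 -> d

Fill CYK table bottom-up (cells [i..j] with 0 ≤ i ≤ j ≤ 2 only):
  [0..0]={T0}  "a"  orig:{}
  [1..1]={T0}  "a"  orig:{}
  [2..2]={T1}  "c"  orig:{}
  [0..1]=∅  "aa"
  [1..2]={A}  "ac"
  [0..2]={S}  "aac"

Original NTs in T[0,2] deriving "aac": ["S"]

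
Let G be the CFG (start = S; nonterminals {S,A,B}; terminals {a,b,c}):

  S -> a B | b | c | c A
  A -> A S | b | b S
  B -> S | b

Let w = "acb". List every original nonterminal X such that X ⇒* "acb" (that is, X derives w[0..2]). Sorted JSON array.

CNF form of G:
  S -> T1 B | T2 A | b | c
  A -> A S | T0 S | b
  B -> T1 B | T2 A | b | c
  T0 -> b
  T1 -> a
  T2 -> c

CYK fill (cells [i..j] with 0 ≤ i ≤ j ≤ 2 only):
  cell(0,0) a: {T1}  orig:{}
  cell(1,1) c: {B,S,T2}  orig:{B,S}
  cell(2,2) b: {A,B,S,T0}  orig:{A,B,S}
  cell(0,1) ac: {B,S}
  cell(1,2) cb: {B,S}
  cell(0,2) acb: {B,S}

Original NTs in T[0,2] deriving "acb": ["B", "S"]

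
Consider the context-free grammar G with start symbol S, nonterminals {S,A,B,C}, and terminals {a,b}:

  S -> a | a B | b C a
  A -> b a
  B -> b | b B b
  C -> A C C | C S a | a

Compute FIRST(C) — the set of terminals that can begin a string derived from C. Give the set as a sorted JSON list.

FIRST iteration:
[1]
  A via A→b a: +{b}
  B via B→b: +{b}
  C via C→A C C: +{b}
  C via C→a: +{a}
  S via S→a: +{a}
  S via S→b C a: +{b}
  FIRST[S]={a,b}  FIRST[A]={b}  FIRST[B]={b}  FIRST[C]={a,b}
[2] (stable)
  FIRST[S]={a,b}  FIRST[A]={b}  FIRST[B]={b}  FIRST[C]={a,b}

FIRST(C) = ["a", "b"]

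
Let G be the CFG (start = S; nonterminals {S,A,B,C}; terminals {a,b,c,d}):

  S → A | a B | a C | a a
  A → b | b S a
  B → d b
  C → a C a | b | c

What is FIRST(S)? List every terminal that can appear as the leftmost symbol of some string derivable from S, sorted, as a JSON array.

FIRST iteration:
round 1:
  A via A→b: +{b}
  B via B→d b: +{d}
  C via C→a C a: +{a}
  C via C→b: +{b}
  C via C→c: +{c}
  S via S→A: +{b}
  S via S→a B: +{a}
  FIRST(S)={a,b}  FIRST(A)={b}  FIRST(B)={d}  FIRST(C)={a,b,c}
round 2: done
  FIRST(S)={a,b}  FIRST(A)={b}  FIRST(B)={d}  FIRST(C)={a,b,c}

FIRST(S) = ["a", "b"]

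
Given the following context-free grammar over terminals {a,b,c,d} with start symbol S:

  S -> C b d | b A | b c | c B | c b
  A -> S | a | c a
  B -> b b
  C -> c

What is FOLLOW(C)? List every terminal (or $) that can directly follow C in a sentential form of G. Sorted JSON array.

FIRST iteration:
pass 1:
  A via A→a: +{a}
  A via A→c a: +{c}
  B via B→b b: +{b}
  C via C→c: +{c}
  S via S→C b d: +{c}
  S via S→b A: +{b}
  S: {b,c}  A: {a,c}  B: {b}  C: {c}
pass 2:
  A via A→S: +{b}
  S: {b,c}  A: {a,b,c}  B: {b}  C: {c}
pass 3: — fixpoint
  S: {b,c}  A: {a,b,c}  B: {b}  C: {c}

FOLLOW sets:
initialize: $ ∈ FOLLOW(S)
pass 1:
  S→C b d: FOLLOW(C) ⊇ FIRST(b) = {b}; new: +{b}
  S→b A: FOLLOW(A) ⊇ FOLLOW(S) ⊇ {$}; new: +{$}
  S→c B: FOLLOW(B) ⊇ FOLLOW(S) ⊇ {$}; new: +{$}
  FOLLOW(S)={$}  FOLLOW(A)={$}  FOLLOW(B)={$}  FOLLOW(C)={b}
pass 2: done
  FOLLOW(S)={$}  FOLLOW(A)={$}  FOLLOW(B)={$}  FOLLOW(C)={b}

FOLLOW(C) = ["b"]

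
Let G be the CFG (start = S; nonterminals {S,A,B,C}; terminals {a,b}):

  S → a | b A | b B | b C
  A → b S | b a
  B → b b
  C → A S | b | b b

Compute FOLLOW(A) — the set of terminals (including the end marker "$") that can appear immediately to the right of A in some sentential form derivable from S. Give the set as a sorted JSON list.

Compute FIRST by fixpoint:
round 1:
  A via A→b S: +{b}
  B via B→b b: +{b}
  C via C→A S: +{b}
  S via S→a: +{a}
  S via S→b A: +{b}
  FIRST[S]={a,b}  FIRST[A]={b}  FIRST[B]={b}  FIRST[C]={b}
round 2: — fixpoint
  FIRST[S]={a,b}  FIRST[A]={b}  FIRST[B]={b}  FIRST[C]={b}

FOLLOW sets:
FOLLOW(S) := {$}
pass 1:
  C→A S: FOLLOW(A) ⊇ FIRST(S) = {a,b}; new: +{a,b}
  S→b A: FOLLOW(A) ⊇ FOLLOW(S) ⊇ {$}; new: +{$}
  S→b B: FOLLOW(B) ⊇ FOLLOW(S) ⊇ {$}; new: +{$}
  S→b C: FOLLOW(C) ⊇ FOLLOW(S) ⊇ {$}; new: +{$}
  FOLLOW(S)={$}  FOLLOW(A)={$,a,b}  FOLLOW(B)={$}  FOLLOW(C)={$}
pass 2:
  A→b S: FOLLOW(S) ⊇ FOLLOW(A) ⊇ {$,a,b}; new: +{a,b}
  S→b B: FOLLOW(B) ⊇ FOLLOW(S) ⊇ {$,a,b}; new: +{a,b}
  S→b C: FOLLOW(C) ⊇ FOLLOW(S) ⊇ {$,a,b}; new: +{a,b}
  FOLLOW(S)={$,a,b}  FOLLOW(A)={$,a,b}  FOLLOW(B)={$,a,b}  FOLLOW(C)={$,a,b}
pass 3: (stable)
  FOLLOW(S)={$,a,b}  FOLLOW(A)={$,a,b}  FOLLOW(B)={$,a,b}  FOLLOW(C)={$,a,b}

FOLLOW(A) = ["$", "a", "b"]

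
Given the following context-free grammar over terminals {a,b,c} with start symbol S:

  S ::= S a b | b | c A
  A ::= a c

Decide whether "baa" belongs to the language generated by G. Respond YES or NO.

Convert to CNF:
  S -> S X3 | T1 A | b
  A -> T0 T1
  T0 -> a
  T1 -> c
  T2 -> b
  X3 -> T0 T2

CYK fill:
  [0..0]={S,T2}  "b"  orig:{S}
  [1..1]={T0}  "a"  orig:{}
  [2..2]={T0}  "a"  orig:{}
  [0..1]=∅  "ba"
  [1..2]=∅  "aa"
  [0..2]=∅  "baa"

S ∉ T[0,2] ⇒ NO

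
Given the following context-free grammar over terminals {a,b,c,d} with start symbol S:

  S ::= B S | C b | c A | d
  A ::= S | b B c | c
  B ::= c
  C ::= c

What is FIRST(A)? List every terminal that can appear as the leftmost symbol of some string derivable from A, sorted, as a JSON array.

FIRST iteration:
iter 1:
  A via A→b B c: +{b}
  A via A→c: +{c}
  B via B→c: +{c}
  C via C→c: +{c}
  S via S→B S: +{c}
  S via S→d: +{d}
  FIRST[S]={c,d}  FIRST[A]={b,c}  FIRST[B]={c}  FIRST[C]={c}
iter 2:
  A via A→S: +{d}
  FIRST[S]={c,d}  FIRST[A]={b,c,d}  FIRST[B]={c}  FIRST[C]={c}
iter 3: done
  FIRST[S]={c,d}  FIRST[A]={b,c,d}  FIRST[B]={c}  FIRST[C]={c}

FIRST(A) = ["b", "c", "d"]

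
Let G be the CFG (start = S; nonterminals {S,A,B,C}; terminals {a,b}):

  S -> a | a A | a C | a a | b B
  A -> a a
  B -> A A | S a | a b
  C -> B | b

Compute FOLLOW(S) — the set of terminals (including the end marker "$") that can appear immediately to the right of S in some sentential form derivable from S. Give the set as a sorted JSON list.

FIRST iteration:
iter 1:
  A via A→a a: +{a}
  B via B→A A: +{a}
  C via C→B: +{a}
  C via C→b: +{b}
  S via S→a: +{a}
  S via S→b B: +{b}
  FIRST(S)={a,b}  FIRST(A)={a}  FIRST(B)={a}  FIRST(C)={a,b}
iter 2:
  B via B→S a: +{b}
  FIRST(S)={a,b}  FIRST(A)={a}  FIRST(B)={a,b}  FIRST(C)={a,b}
iter 3: — fixpoint
  FIRST(S)={a,b}  FIRST(A)={a}  FIRST(B)={a,b}  FIRST(C)={a,b}

Compute FOLLOW by fixpoint:
FOLLOW(S) := {$}
pass 1:
  B→A A: FOLLOW(A) ⊇ FIRST(A) = {a}; new: +{a}
  B→S a: FOLLOW(S) ⊇ FIRST(a) = {a}; new: +{a}
  S→a A: FOLLOW(A) ⊇ FOLLOW(S) ⊇ {$,a}; new: +{$}
  S→a C: FOLLOW(C) ⊇ FOLLOW(S) ⊇ {$,a}; new: +{$,a}
  S→b B: FOLLOW(B) ⊇ FOLLOW(S) ⊇ {$,a}; new: +{$,a}
  FOLLOW[S]={$,a}  FOLLOW[A]={$,a}  FOLLOW[B]={$,a}  FOLLOW[C]={$,a}
pass 2: — fixpoint
  FOLLOW[S]={$,a}  FOLLOW[A]={$,a}  FOLLOW[B]={$,a}  FOLLOW[C]={$,a}

FOLLOW(S) = ["$", "a"]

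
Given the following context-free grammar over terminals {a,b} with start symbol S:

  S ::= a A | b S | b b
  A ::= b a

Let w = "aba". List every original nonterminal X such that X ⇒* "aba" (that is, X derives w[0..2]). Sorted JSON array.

Convert to CNF:
  S -> T0 S | T0 T0 | T1 A
  A -> T0 T1
  T0 -> b
  T1 -> a

CYK table (by increasing span), restricted to cells inside w[0..2]:
  cell(0,0) a: {T1}  orig:{}
  cell(1,1) b: {T0}  orig:{}
  cell(2,2) a: {T1}  orig:{}
  cell(0,1) ab: ∅
  cell(1,2) ba: {A}
  cell(0,2) aba: {S}

Original NTs in T[0,2] deriving "aba": ["S"]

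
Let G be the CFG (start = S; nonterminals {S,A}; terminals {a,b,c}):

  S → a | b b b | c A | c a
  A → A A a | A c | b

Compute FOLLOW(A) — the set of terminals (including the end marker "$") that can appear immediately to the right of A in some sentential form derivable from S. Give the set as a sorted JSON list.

Compute FIRST by fixpoint:
iter 1:
  A via A→b: +{b}
  S via S→a: +{a}
  S via S→b b b: +{b}
  S via S→c A: +{c}
  FIRST[S]={a,b,c}  FIRST[A]={b}
iter 2: — fixpoint
  FIRST[S]={a,b,c}  FIRST[A]={b}

Compute FOLLOW by fixpoint:
seed FOLLOW(S) with $
[1]
  A→A A a: FOLLOW(A) ⊇ FIRST(A) = {b}; new: +{b}
  A→A A a: FOLLOW(A) ⊇ FIRST(a) = {a}; new: +{a}
  A→A c: FOLLOW(A) ⊇ FIRST(c) = {c}; new: +{c}
  S→c A: FOLLOW(A) ⊇ FOLLOW(S) ⊇ {$}; new: +{$}
  S: {$}  A: {$,a,b,c}
[2] — fixpoint
  S: {$}  A: {$,a,b,c}

FOLLOW(A) = ["$", "a", "b", "c"]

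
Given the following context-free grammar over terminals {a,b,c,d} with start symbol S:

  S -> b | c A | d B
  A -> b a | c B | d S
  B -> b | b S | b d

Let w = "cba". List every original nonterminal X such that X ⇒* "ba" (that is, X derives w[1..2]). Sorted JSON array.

CNF form of G:
  S -> T2 A | T3 B | b
  A -> T0 T1 | T2 B | T3 S
  B -> T0 S | T0 T3 | b
  T0 -> b
  T1 -> a
  T2 -> c
  T3 -> d

Fill CYK table bottom-up, restricted to cells inside w[1..2]:
  cell(1,1) b: {B,S,T0}  orig:{B,S}
  cell(2,2) a: {T1}  orig:{}
  cell(1,2) ba: {A}

Original NTs in T[1,2] deriving "ba": ["A"]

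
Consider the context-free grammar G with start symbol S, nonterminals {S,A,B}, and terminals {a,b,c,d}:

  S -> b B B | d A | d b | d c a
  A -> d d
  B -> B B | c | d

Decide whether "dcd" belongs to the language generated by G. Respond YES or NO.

Convert to CNF:
  S -> T0 A | T0 T1 | T0 X5 | T1 X4
  A -> T0 T0
  B -> B B | c | d
  T0 -> d
  T1 -> b
  T2 -> c
  T3 -> a
  X4 -> B B
  X5 -> T2 T3

Fill CYK table bottom-up:
  T[0,0] 'd' = {B,T0}  orig:{B}
  T[1,1] 'c' = {B,T2}  orig:{B}
  T[2,2] 'd' = {B,T0}  orig:{B}
  T[0,1] 'dc' = {B,X4}  orig:{B}
  T[1,2] 'cd' = {B,X4}  orig:{B}
  T[0,2] 'dcd' = {B,X4}  orig:{B}

S ∉ T[0,2] ⇒ NO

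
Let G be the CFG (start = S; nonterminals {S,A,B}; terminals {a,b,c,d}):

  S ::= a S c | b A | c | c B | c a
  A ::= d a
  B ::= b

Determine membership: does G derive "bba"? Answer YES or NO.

CNF form of G:
  S -> T1 X4 | T2 B | T2 T1 | T3 A | c
  A -> T0 T1
  B -> b
  T0 -> d
  T1 -> a
  T2 -> c
  T3 -> b
  X4 -> S T2

CYK table (by increasing span):
  [0..0]={B,T3}  "b"  orig:{B}
  [1..1]={B,T3}  "b"  orig:{B}
  [2..2]={T1}  "a"  orig:{}
  [0..1]=∅  "bb"
  [1..2]=∅  "ba"
  [0..2]=∅  "bba"

S ∉ T[0,2] ⇒ NO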